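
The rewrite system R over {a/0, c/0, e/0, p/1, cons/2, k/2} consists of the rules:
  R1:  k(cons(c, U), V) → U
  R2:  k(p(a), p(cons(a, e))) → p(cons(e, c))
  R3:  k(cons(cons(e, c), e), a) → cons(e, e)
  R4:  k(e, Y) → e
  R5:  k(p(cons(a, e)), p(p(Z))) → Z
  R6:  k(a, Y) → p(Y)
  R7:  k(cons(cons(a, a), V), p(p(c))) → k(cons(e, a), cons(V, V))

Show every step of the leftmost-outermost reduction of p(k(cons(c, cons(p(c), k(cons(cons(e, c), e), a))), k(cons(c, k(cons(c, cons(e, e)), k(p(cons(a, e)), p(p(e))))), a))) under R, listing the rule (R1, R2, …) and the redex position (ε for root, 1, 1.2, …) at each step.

p(cons(p(c), cons(e, e)))

1. p(k(cons(c, cons(p(c), k(cons(cons(e, c), e), a))), k(cons(c, k(cons(c, cons(e, e)), k(p(cons(a, e)), p(p(e))))), a)))  →  p(cons(p(c), k(cons(cons(e, c), e), a)))   [R1 at 1]
2. p(cons(p(c), k(cons(cons(e, c), e), a)))  →  p(cons(p(c), cons(e, e)))   [R3 at 1.2]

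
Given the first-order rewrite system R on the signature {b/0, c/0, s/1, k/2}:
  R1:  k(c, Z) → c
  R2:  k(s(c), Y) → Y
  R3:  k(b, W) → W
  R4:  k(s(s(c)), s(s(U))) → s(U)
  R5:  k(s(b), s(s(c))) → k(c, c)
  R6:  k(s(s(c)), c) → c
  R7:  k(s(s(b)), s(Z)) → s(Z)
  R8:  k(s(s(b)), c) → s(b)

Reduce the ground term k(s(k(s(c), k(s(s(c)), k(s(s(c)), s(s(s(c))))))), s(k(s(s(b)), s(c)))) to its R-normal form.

1. k(s(k(s(c), k(s(s(c)), k(s(s(c)), s(s(s(c))))))), s(k(s(s(b)), s(c))))  →  k(s(k(s(s(c)), k(s(s(c)), s(s(s(c)))))), s(k(s(s(b)), s(c))))   [R2 at 1.1]
2. k(s(k(s(s(c)), k(s(s(c)), s(s(s(c)))))), s(k(s(s(b)), s(c))))  →  k(s(k(s(s(c)), s(s(c)))), s(k(s(s(b)), s(c))))   [R4 at 1.1.2]
3. k(s(k(s(s(c)), s(s(c)))), s(k(s(s(b)), s(c))))  →  k(s(s(c)), s(k(s(s(b)), s(c))))   [R4 at 1.1]
4. k(s(s(c)), s(k(s(s(b)), s(c))))  →  k(s(s(c)), s(s(c)))   [R7 at 2.1]
5. k(s(s(c)), s(s(c)))  →  s(c)   [R4 at ε]

s(c)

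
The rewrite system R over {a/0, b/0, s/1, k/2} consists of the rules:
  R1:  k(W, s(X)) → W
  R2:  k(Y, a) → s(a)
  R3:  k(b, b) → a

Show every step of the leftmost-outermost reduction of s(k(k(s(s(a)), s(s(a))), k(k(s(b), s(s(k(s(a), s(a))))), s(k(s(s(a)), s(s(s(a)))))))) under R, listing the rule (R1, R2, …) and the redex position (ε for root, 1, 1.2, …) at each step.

s(s(s(a)))

1. s(k(k(s(s(a)), s(s(a))), k(k(s(b), s(s(k(s(a), s(a))))), s(k(s(s(a)), s(s(s(a))))))))  →  s(k(s(s(a)), k(k(s(b), s(s(k(s(a), s(a))))), s(k(s(s(a)), s(s(s(a))))))))   [R1 at 1.1]
2. s(k(s(s(a)), k(k(s(b), s(s(k(s(a), s(a))))), s(k(s(s(a)), s(s(s(a))))))))  →  s(k(s(s(a)), k(s(b), s(s(k(s(a), s(a)))))))   [R1 at 1.2]
3. s(k(s(s(a)), k(s(b), s(s(k(s(a), s(a)))))))  →  s(k(s(s(a)), s(b)))   [R1 at 1.2]
4. s(k(s(s(a)), s(b)))  →  s(s(s(a)))   [R1 at 1]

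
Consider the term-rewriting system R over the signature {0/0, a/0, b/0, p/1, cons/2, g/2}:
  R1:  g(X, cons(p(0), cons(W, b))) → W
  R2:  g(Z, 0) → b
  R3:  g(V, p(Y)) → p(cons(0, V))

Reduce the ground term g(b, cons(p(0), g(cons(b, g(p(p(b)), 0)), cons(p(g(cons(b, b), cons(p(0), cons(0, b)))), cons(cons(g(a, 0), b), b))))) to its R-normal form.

b

1. g(b, cons(p(0), g(cons(b, g(p(p(b)), 0)), cons(p(g(cons(b, b), cons(p(0), cons(0, b)))), cons(cons(g(a, 0), b), b)))))  →  g(b, cons(p(0), g(cons(b, b), cons(p(g(cons(b, b), cons(p(0), cons(0, b)))), cons(cons(g(a, 0), b), b)))))   [R2 at 2.2.1.2]
2. g(b, cons(p(0), g(cons(b, b), cons(p(g(cons(b, b), cons(p(0), cons(0, b)))), cons(cons(g(a, 0), b), b)))))  →  g(b, cons(p(0), g(cons(b, b), cons(p(0), cons(cons(g(a, 0), b), b)))))   [R1 at 2.2.2.1.1]
3. g(b, cons(p(0), g(cons(b, b), cons(p(0), cons(cons(g(a, 0), b), b)))))  →  g(b, cons(p(0), cons(g(a, 0), b)))   [R1 at 2.2]
4. g(b, cons(p(0), cons(g(a, 0), b)))  →  g(a, 0)   [R1 at ε]
5. g(a, 0)  →  b   [R2 at ε]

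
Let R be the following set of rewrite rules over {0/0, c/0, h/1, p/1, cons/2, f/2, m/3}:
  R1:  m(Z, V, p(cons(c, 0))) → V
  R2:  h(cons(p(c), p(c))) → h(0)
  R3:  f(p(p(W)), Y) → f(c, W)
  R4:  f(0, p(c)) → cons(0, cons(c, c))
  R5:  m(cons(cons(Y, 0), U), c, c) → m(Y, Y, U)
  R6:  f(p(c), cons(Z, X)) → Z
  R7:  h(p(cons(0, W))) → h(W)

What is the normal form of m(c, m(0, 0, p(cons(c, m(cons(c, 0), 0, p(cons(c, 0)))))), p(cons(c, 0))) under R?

0

1. m(c, m(0, 0, p(cons(c, m(cons(c, 0), 0, p(cons(c, 0)))))), p(cons(c, 0)))  →  m(0, 0, p(cons(c, m(cons(c, 0), 0, p(cons(c, 0))))))   [R1 at ε]
2. m(0, 0, p(cons(c, m(cons(c, 0), 0, p(cons(c, 0))))))  →  m(0, 0, p(cons(c, 0)))   [R1 at 3.1.2]
3. m(0, 0, p(cons(c, 0)))  →  0   [R1 at ε]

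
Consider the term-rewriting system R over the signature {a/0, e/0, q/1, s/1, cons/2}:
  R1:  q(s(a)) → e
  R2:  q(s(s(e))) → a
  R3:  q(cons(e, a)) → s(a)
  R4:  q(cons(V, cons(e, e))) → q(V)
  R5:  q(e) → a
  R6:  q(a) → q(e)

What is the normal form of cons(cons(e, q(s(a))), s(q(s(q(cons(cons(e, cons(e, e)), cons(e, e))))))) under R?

cons(cons(e, e), s(e))

1. cons(cons(e, q(s(a))), s(q(s(q(cons(cons(e, cons(e, e)), cons(e, e)))))))  →  cons(cons(e, e), s(q(s(q(cons(cons(e, cons(e, e)), cons(e, e)))))))   [R1 at 1.2]
2. cons(cons(e, e), s(q(s(q(cons(cons(e, cons(e, e)), cons(e, e)))))))  →  cons(cons(e, e), s(q(s(q(cons(e, cons(e, e)))))))   [R4 at 2.1.1.1]
3. cons(cons(e, e), s(q(s(q(cons(e, cons(e, e)))))))  →  cons(cons(e, e), s(q(s(q(e)))))   [R4 at 2.1.1.1]
4. cons(cons(e, e), s(q(s(q(e)))))  →  cons(cons(e, e), s(q(s(a))))   [R5 at 2.1.1.1]
5. cons(cons(e, e), s(q(s(a))))  →  cons(cons(e, e), s(e))   [R1 at 2.1]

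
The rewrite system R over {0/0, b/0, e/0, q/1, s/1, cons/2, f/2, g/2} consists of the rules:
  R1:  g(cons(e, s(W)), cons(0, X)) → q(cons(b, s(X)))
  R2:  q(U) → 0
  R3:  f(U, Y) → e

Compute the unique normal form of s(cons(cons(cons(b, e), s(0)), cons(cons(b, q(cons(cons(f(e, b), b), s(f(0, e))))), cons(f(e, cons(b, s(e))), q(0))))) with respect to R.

s(cons(cons(cons(b, e), s(0)), cons(cons(b, 0), cons(e, 0))))

1. s(cons(cons(cons(b, e), s(0)), cons(cons(b, q(cons(cons(f(e, b), b), s(f(0, e))))), cons(f(e, cons(b, s(e))), q(0)))))  →  s(cons(cons(cons(b, e), s(0)), cons(cons(b, 0), cons(f(e, cons(b, s(e))), q(0)))))   [R2 at 1.2.1.2]
2. s(cons(cons(cons(b, e), s(0)), cons(cons(b, 0), cons(f(e, cons(b, s(e))), q(0)))))  →  s(cons(cons(cons(b, e), s(0)), cons(cons(b, 0), cons(e, q(0)))))   [R3 at 1.2.2.1]
3. s(cons(cons(cons(b, e), s(0)), cons(cons(b, 0), cons(e, q(0)))))  →  s(cons(cons(cons(b, e), s(0)), cons(cons(b, 0), cons(e, 0))))   [R2 at 1.2.2.2]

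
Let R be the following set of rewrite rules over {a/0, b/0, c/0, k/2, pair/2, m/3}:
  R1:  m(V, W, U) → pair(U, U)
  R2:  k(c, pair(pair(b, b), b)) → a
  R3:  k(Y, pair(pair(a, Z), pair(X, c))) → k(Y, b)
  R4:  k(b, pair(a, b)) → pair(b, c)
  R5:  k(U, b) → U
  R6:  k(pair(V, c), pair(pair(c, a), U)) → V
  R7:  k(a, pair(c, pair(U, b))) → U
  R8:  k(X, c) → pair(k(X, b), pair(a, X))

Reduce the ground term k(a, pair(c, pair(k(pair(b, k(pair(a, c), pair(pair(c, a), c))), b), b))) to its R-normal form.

pair(b, a)

1. k(a, pair(c, pair(k(pair(b, k(pair(a, c), pair(pair(c, a), c))), b), b)))  →  k(pair(b, k(pair(a, c), pair(pair(c, a), c))), b)   [R7 at ε]
2. k(pair(b, k(pair(a, c), pair(pair(c, a), c))), b)  →  pair(b, k(pair(a, c), pair(pair(c, a), c)))   [R5 at ε]
3. pair(b, k(pair(a, c), pair(pair(c, a), c)))  →  pair(b, a)   [R6 at 2]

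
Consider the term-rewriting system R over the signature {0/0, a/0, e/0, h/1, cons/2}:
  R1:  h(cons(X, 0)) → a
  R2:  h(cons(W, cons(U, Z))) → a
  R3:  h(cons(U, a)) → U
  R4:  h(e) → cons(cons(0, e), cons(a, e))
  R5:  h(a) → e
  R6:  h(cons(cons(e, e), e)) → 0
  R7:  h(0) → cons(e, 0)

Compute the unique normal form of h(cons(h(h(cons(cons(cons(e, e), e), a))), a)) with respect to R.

0

1. h(cons(h(h(cons(cons(cons(e, e), e), a))), a))  →  h(h(cons(cons(cons(e, e), e), a)))   [R3 at ε]
2. h(h(cons(cons(cons(e, e), e), a)))  →  h(cons(cons(e, e), e))   [R3 at 1]
3. h(cons(cons(e, e), e))  →  0   [R6 at ε]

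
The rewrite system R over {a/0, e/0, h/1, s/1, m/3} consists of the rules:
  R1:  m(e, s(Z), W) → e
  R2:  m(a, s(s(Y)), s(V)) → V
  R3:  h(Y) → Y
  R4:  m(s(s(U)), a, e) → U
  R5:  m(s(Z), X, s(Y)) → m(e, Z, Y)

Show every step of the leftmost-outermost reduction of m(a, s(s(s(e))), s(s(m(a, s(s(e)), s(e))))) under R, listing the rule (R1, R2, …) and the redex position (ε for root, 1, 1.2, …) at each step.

1. m(a, s(s(s(e))), s(s(m(a, s(s(e)), s(e)))))  →  s(m(a, s(s(e)), s(e)))   [R2 at ε]
2. s(m(a, s(s(e)), s(e)))  →  s(e)   [R2 at 1]

s(e)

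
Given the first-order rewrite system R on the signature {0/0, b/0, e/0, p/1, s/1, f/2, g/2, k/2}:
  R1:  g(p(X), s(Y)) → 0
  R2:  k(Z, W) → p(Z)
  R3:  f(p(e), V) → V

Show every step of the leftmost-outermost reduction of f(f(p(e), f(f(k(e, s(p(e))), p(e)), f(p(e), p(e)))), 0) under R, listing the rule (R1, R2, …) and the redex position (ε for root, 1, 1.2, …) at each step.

0

1. f(f(p(e), f(f(k(e, s(p(e))), p(e)), f(p(e), p(e)))), 0)  →  f(f(f(k(e, s(p(e))), p(e)), f(p(e), p(e))), 0)   [R3 at 1]
2. f(f(f(k(e, s(p(e))), p(e)), f(p(e), p(e))), 0)  →  f(f(f(p(e), p(e)), f(p(e), p(e))), 0)   [R2 at 1.1.1]
3. f(f(f(p(e), p(e)), f(p(e), p(e))), 0)  →  f(f(p(e), f(p(e), p(e))), 0)   [R3 at 1.1]
4. f(f(p(e), f(p(e), p(e))), 0)  →  f(f(p(e), p(e)), 0)   [R3 at 1]
5. f(f(p(e), p(e)), 0)  →  f(p(e), 0)   [R3 at 1]
6. f(p(e), 0)  →  0   [R3 at ε]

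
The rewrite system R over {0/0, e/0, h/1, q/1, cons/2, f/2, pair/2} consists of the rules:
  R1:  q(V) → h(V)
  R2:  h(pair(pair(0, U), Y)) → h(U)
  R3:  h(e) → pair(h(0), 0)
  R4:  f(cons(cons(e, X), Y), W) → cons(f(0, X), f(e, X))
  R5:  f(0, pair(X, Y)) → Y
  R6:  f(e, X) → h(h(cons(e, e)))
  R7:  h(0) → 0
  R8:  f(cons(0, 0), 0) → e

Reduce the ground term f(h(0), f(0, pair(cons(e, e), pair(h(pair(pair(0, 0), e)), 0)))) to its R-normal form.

1. f(h(0), f(0, pair(cons(e, e), pair(h(pair(pair(0, 0), e)), 0))))  →  f(0, f(0, pair(cons(e, e), pair(h(pair(pair(0, 0), e)), 0))))   [R7 at 1]
2. f(0, f(0, pair(cons(e, e), pair(h(pair(pair(0, 0), e)), 0))))  →  f(0, pair(h(pair(pair(0, 0), e)), 0))   [R5 at 2]
3. f(0, pair(h(pair(pair(0, 0), e)), 0))  →  0   [R5 at ε]

0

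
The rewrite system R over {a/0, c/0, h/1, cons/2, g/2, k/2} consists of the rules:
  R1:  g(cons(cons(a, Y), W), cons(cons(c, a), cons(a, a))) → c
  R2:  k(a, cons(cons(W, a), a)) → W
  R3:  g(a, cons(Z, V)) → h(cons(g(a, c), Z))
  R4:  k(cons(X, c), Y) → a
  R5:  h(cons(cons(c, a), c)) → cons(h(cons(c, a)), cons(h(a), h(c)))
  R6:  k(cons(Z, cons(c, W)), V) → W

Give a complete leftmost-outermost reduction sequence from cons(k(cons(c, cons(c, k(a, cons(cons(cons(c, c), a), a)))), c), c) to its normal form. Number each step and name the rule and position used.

cons(cons(c, c), c)

1. cons(k(cons(c, cons(c, k(a, cons(cons(cons(c, c), a), a)))), c), c)  →  cons(k(a, cons(cons(cons(c, c), a), a)), c)   [R6 at 1]
2. cons(k(a, cons(cons(cons(c, c), a), a)), c)  →  cons(cons(c, c), c)   [R2 at 1]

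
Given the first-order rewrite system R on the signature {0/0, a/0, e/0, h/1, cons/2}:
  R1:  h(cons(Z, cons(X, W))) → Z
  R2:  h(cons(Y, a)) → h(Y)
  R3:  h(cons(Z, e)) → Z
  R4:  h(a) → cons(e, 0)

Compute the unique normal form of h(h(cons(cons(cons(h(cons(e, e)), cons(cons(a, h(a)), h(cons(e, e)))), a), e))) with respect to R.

1. h(h(cons(cons(cons(h(cons(e, e)), cons(cons(a, h(a)), h(cons(e, e)))), a), e)))  →  h(cons(cons(h(cons(e, e)), cons(cons(a, h(a)), h(cons(e, e)))), a))   [R3 at 1]
2. h(cons(cons(h(cons(e, e)), cons(cons(a, h(a)), h(cons(e, e)))), a))  →  h(cons(h(cons(e, e)), cons(cons(a, h(a)), h(cons(e, e)))))   [R2 at ε]
3. h(cons(h(cons(e, e)), cons(cons(a, h(a)), h(cons(e, e)))))  →  h(cons(e, e))   [R1 at ε]
4. h(cons(e, e))  →  e   [R3 at ε]

e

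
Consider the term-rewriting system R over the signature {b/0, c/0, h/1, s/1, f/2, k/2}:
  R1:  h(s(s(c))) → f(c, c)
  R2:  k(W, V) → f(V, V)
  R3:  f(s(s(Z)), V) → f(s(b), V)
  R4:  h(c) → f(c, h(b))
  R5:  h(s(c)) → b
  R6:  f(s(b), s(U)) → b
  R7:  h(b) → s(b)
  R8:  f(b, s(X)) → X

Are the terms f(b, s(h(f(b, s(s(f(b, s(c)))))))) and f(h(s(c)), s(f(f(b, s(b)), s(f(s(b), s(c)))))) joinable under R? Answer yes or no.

Reduce t₁ = f(b, s(h(f(b, s(s(f(b, s(c)))))))):
1. f(b, s(h(f(b, s(s(f(b, s(c))))))))  →  h(f(b, s(s(f(b, s(c))))))   [R8 at ε]
2. h(f(b, s(s(f(b, s(c))))))  →  h(s(f(b, s(c))))   [R8 at 1]
3. h(s(f(b, s(c))))  →  h(s(c))   [R8 at 1.1]
4. h(s(c))  →  b   [R5 at ε]

Reduce t₂ = f(h(s(c)), s(f(f(b, s(b)), s(f(s(b), s(c)))))):
1. f(h(s(c)), s(f(f(b, s(b)), s(f(s(b), s(c))))))  →  f(b, s(f(f(b, s(b)), s(f(s(b), s(c))))))   [R5 at 1]
2. f(b, s(f(f(b, s(b)), s(f(s(b), s(c))))))  →  f(f(b, s(b)), s(f(s(b), s(c))))   [R8 at ε]
3. f(f(b, s(b)), s(f(s(b), s(c))))  →  f(b, s(f(s(b), s(c))))   [R8 at 1]
4. f(b, s(f(s(b), s(c))))  →  f(s(b), s(c))   [R8 at ε]
5. f(s(b), s(c))  →  b   [R6 at ε]

yes — NF(t₁) = b, NF(t₂) = b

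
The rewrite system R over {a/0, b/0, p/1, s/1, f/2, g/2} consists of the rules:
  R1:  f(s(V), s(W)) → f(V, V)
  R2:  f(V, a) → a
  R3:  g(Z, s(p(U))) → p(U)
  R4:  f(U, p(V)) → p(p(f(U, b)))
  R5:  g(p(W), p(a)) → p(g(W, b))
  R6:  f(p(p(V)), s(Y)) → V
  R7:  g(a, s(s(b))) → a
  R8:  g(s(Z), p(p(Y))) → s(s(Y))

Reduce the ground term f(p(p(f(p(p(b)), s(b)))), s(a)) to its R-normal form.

b

1. f(p(p(f(p(p(b)), s(b)))), s(a))  →  f(p(p(b)), s(b))   [R6 at ε]
2. f(p(p(b)), s(b))  →  b   [R6 at ε]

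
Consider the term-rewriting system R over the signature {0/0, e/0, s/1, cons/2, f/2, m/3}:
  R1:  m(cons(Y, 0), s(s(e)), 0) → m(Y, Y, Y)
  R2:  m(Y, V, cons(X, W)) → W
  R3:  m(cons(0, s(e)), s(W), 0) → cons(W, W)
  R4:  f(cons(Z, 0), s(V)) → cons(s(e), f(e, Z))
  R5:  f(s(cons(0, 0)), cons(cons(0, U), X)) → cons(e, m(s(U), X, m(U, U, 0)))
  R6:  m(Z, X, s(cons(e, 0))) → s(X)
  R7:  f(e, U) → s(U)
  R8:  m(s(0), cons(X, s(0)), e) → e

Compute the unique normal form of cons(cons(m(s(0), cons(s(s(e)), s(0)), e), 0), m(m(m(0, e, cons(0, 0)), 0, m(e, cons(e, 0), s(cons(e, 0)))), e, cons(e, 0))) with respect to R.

1. cons(cons(m(s(0), cons(s(s(e)), s(0)), e), 0), m(m(m(0, e, cons(0, 0)), 0, m(e, cons(e, 0), s(cons(e, 0)))), e, cons(e, 0)))  →  cons(cons(e, 0), m(m(m(0, e, cons(0, 0)), 0, m(e, cons(e, 0), s(cons(e, 0)))), e, cons(e, 0)))   [R8 at 1.1]
2. cons(cons(e, 0), m(m(m(0, e, cons(0, 0)), 0, m(e, cons(e, 0), s(cons(e, 0)))), e, cons(e, 0)))  →  cons(cons(e, 0), 0)   [R2 at 2]

cons(cons(e, 0), 0)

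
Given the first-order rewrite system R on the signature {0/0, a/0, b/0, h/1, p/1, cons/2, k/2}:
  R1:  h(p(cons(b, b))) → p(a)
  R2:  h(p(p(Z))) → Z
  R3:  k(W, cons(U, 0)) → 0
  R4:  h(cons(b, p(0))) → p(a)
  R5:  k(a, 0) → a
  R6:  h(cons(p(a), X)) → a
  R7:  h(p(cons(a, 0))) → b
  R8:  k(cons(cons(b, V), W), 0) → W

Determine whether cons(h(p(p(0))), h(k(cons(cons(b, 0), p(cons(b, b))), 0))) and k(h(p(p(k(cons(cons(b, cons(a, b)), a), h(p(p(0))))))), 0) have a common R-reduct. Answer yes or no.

no — NF(t₁) = cons(0, p(a)), NF(t₂) = a

Reduce t₁ = cons(h(p(p(0))), h(k(cons(cons(b, 0), p(cons(b, b))), 0))):
1. cons(h(p(p(0))), h(k(cons(cons(b, 0), p(cons(b, b))), 0)))  →  cons(0, h(k(cons(cons(b, 0), p(cons(b, b))), 0)))   [R2 at 1]
2. cons(0, h(k(cons(cons(b, 0), p(cons(b, b))), 0)))  →  cons(0, h(p(cons(b, b))))   [R8 at 2.1]
3. cons(0, h(p(cons(b, b))))  →  cons(0, p(a))   [R1 at 2]

Reduce t₂ = k(h(p(p(k(cons(cons(b, cons(a, b)), a), h(p(p(0))))))), 0):
1. k(h(p(p(k(cons(cons(b, cons(a, b)), a), h(p(p(0))))))), 0)  →  k(k(cons(cons(b, cons(a, b)), a), h(p(p(0)))), 0)   [R2 at 1]
2. k(k(cons(cons(b, cons(a, b)), a), h(p(p(0)))), 0)  →  k(k(cons(cons(b, cons(a, b)), a), 0), 0)   [R2 at 1.2]
3. k(k(cons(cons(b, cons(a, b)), a), 0), 0)  →  k(a, 0)   [R8 at 1]
4. k(a, 0)  →  a   [R5 at ε]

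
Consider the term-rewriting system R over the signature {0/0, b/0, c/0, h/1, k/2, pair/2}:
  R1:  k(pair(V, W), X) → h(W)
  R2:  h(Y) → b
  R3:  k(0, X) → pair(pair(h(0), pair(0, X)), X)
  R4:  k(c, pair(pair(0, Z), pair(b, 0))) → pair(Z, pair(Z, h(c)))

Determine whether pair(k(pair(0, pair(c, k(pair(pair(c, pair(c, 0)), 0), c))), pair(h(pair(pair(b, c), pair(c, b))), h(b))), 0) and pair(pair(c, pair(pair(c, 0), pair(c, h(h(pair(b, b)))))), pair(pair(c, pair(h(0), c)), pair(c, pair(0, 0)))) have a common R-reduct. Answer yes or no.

Reduce t₁ = pair(k(pair(0, pair(c, k(pair(pair(c, pair(c, 0)), 0), c))), pair(h(pair(pair(b, c), pair(c, b))), h(b))), 0):
1. pair(k(pair(0, pair(c, k(pair(pair(c, pair(c, 0)), 0), c))), pair(h(pair(pair(b, c), pair(c, b))), h(b))), 0)  →  pair(h(pair(c, k(pair(pair(c, pair(c, 0)), 0), c))), 0)   [R1 at 1]
2. pair(h(pair(c, k(pair(pair(c, pair(c, 0)), 0), c))), 0)  →  pair(b, 0)   [R2 at 1]

Reduce t₂ = pair(pair(c, pair(pair(c, 0), pair(c, h(h(pair(b, b)))))), pair(pair(c, pair(h(0), c)), pair(c, pair(0, 0)))):
1. pair(pair(c, pair(pair(c, 0), pair(c, h(h(pair(b, b)))))), pair(pair(c, pair(h(0), c)), pair(c, pair(0, 0))))  →  pair(pair(c, pair(pair(c, 0), pair(c, b))), pair(pair(c, pair(h(0), c)), pair(c, pair(0, 0))))   [R2 at 1.2.2.2]
2. pair(pair(c, pair(pair(c, 0), pair(c, b))), pair(pair(c, pair(h(0), c)), pair(c, pair(0, 0))))  →  pair(pair(c, pair(pair(c, 0), pair(c, b))), pair(pair(c, pair(b, c)), pair(c, pair(0, 0))))   [R2 at 2.1.2.1]

no — NF(t₁) = pair(b, 0), NF(t₂) = pair(pair(c, pair(pair(c, 0), pair(c, b))), pair(pair(c, pair(b, c)), pair(c, pair(0, 0))))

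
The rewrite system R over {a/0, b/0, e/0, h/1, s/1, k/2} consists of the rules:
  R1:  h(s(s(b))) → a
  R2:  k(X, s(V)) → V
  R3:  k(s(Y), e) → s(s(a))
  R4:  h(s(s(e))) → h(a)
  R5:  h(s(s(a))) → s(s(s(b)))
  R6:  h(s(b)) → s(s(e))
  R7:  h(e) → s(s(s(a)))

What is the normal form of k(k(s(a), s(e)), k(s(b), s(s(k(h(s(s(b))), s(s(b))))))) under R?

s(b)

1. k(k(s(a), s(e)), k(s(b), s(s(k(h(s(s(b))), s(s(b)))))))  →  k(e, k(s(b), s(s(k(h(s(s(b))), s(s(b)))))))   [R2 at 1]
2. k(e, k(s(b), s(s(k(h(s(s(b))), s(s(b)))))))  →  k(e, s(k(h(s(s(b))), s(s(b)))))   [R2 at 2]
3. k(e, s(k(h(s(s(b))), s(s(b)))))  →  k(h(s(s(b))), s(s(b)))   [R2 at ε]
4. k(h(s(s(b))), s(s(b)))  →  s(b)   [R2 at ε]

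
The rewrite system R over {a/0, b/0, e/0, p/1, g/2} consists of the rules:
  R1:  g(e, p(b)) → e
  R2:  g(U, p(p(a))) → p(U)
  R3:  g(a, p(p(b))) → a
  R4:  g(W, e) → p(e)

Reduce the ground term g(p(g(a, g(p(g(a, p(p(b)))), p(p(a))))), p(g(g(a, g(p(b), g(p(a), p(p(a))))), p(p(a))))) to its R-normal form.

1. g(p(g(a, g(p(g(a, p(p(b)))), p(p(a))))), p(g(g(a, g(p(b), g(p(a), p(p(a))))), p(p(a)))))  →  g(p(g(a, p(p(g(a, p(p(b))))))), p(g(g(a, g(p(b), g(p(a), p(p(a))))), p(p(a)))))   [R2 at 1.1.2]
2. g(p(g(a, p(p(g(a, p(p(b))))))), p(g(g(a, g(p(b), g(p(a), p(p(a))))), p(p(a)))))  →  g(p(g(a, p(p(a)))), p(g(g(a, g(p(b), g(p(a), p(p(a))))), p(p(a)))))   [R3 at 1.1.2.1.1]
3. g(p(g(a, p(p(a)))), p(g(g(a, g(p(b), g(p(a), p(p(a))))), p(p(a)))))  →  g(p(p(a)), p(g(g(a, g(p(b), g(p(a), p(p(a))))), p(p(a)))))   [R2 at 1.1]
4. g(p(p(a)), p(g(g(a, g(p(b), g(p(a), p(p(a))))), p(p(a)))))  →  g(p(p(a)), p(p(g(a, g(p(b), g(p(a), p(p(a))))))))   [R2 at 2.1]
5. g(p(p(a)), p(p(g(a, g(p(b), g(p(a), p(p(a))))))))  →  g(p(p(a)), p(p(g(a, g(p(b), p(p(a)))))))   [R2 at 2.1.1.2.2]
6. g(p(p(a)), p(p(g(a, g(p(b), p(p(a)))))))  →  g(p(p(a)), p(p(g(a, p(p(b))))))   [R2 at 2.1.1.2]
7. g(p(p(a)), p(p(g(a, p(p(b))))))  →  g(p(p(a)), p(p(a)))   [R3 at 2.1.1]
8. g(p(p(a)), p(p(a)))  →  p(p(p(a)))   [R2 at ε]

p(p(p(a)))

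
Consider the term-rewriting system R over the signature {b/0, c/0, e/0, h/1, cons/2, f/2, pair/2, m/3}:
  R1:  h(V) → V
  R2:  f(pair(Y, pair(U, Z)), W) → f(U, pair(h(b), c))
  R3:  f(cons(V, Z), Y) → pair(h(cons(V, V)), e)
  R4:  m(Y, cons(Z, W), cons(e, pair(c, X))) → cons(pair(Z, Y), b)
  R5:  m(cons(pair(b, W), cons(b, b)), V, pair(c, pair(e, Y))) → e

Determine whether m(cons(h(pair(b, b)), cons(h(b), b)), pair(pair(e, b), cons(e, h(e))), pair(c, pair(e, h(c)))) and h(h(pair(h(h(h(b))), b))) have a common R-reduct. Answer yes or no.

Reduce t₁ = m(cons(h(pair(b, b)), cons(h(b), b)), pair(pair(e, b), cons(e, h(e))), pair(c, pair(e, h(c)))):
1. m(cons(h(pair(b, b)), cons(h(b), b)), pair(pair(e, b), cons(e, h(e))), pair(c, pair(e, h(c))))  →  m(cons(pair(b, b), cons(h(b), b)), pair(pair(e, b), cons(e, h(e))), pair(c, pair(e, h(c))))   [R1 at 1.1]
2. m(cons(pair(b, b), cons(h(b), b)), pair(pair(e, b), cons(e, h(e))), pair(c, pair(e, h(c))))  →  m(cons(pair(b, b), cons(b, b)), pair(pair(e, b), cons(e, h(e))), pair(c, pair(e, h(c))))   [R1 at 1.2.1]
3. m(cons(pair(b, b), cons(b, b)), pair(pair(e, b), cons(e, h(e))), pair(c, pair(e, h(c))))  →  e   [R5 at ε]

Reduce t₂ = h(h(pair(h(h(h(b))), b))):
1. h(h(pair(h(h(h(b))), b)))  →  h(pair(h(h(h(b))), b))   [R1 at ε]
2. h(pair(h(h(h(b))), b))  →  pair(h(h(h(b))), b)   [R1 at ε]
3. pair(h(h(h(b))), b)  →  pair(h(h(b)), b)   [R1 at 1]
4. pair(h(h(b)), b)  →  pair(h(b), b)   [R1 at 1]
5. pair(h(b), b)  →  pair(b, b)   [R1 at 1]

no — NF(t₁) = e, NF(t₂) = pair(b, b)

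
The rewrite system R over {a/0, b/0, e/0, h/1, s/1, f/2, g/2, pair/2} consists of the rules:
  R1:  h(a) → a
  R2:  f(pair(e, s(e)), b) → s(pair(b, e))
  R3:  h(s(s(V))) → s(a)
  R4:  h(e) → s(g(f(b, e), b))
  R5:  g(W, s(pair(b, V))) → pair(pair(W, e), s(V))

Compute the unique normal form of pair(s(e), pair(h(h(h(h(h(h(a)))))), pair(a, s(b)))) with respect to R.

1. pair(s(e), pair(h(h(h(h(h(h(a)))))), pair(a, s(b))))  →  pair(s(e), pair(h(h(h(h(h(a))))), pair(a, s(b))))   [R1 at 2.1.1.1.1.1.1]
2. pair(s(e), pair(h(h(h(h(h(a))))), pair(a, s(b))))  →  pair(s(e), pair(h(h(h(h(a)))), pair(a, s(b))))   [R1 at 2.1.1.1.1.1]
3. pair(s(e), pair(h(h(h(h(a)))), pair(a, s(b))))  →  pair(s(e), pair(h(h(h(a))), pair(a, s(b))))   [R1 at 2.1.1.1.1]
4. pair(s(e), pair(h(h(h(a))), pair(a, s(b))))  →  pair(s(e), pair(h(h(a)), pair(a, s(b))))   [R1 at 2.1.1.1]
5. pair(s(e), pair(h(h(a)), pair(a, s(b))))  →  pair(s(e), pair(h(a), pair(a, s(b))))   [R1 at 2.1.1]
6. pair(s(e), pair(h(a), pair(a, s(b))))  →  pair(s(e), pair(a, pair(a, s(b))))   [R1 at 2.1]

pair(s(e), pair(a, pair(a, s(b))))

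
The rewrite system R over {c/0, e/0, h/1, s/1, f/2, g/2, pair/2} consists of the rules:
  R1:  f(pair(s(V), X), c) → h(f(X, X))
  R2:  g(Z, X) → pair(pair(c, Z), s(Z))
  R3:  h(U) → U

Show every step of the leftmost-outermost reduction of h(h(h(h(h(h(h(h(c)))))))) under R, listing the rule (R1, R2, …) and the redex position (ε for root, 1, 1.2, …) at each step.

1. h(h(h(h(h(h(h(h(c))))))))  →  h(h(h(h(h(h(h(c)))))))   [R3 at ε]
2. h(h(h(h(h(h(h(c)))))))  →  h(h(h(h(h(h(c))))))   [R3 at ε]
3. h(h(h(h(h(h(c))))))  →  h(h(h(h(h(c)))))   [R3 at ε]
4. h(h(h(h(h(c)))))  →  h(h(h(h(c))))   [R3 at ε]
5. h(h(h(h(c))))  →  h(h(h(c)))   [R3 at ε]
6. h(h(h(c)))  →  h(h(c))   [R3 at ε]
7. h(h(c))  →  h(c)   [R3 at ε]
8. h(c)  →  c   [R3 at ε]

c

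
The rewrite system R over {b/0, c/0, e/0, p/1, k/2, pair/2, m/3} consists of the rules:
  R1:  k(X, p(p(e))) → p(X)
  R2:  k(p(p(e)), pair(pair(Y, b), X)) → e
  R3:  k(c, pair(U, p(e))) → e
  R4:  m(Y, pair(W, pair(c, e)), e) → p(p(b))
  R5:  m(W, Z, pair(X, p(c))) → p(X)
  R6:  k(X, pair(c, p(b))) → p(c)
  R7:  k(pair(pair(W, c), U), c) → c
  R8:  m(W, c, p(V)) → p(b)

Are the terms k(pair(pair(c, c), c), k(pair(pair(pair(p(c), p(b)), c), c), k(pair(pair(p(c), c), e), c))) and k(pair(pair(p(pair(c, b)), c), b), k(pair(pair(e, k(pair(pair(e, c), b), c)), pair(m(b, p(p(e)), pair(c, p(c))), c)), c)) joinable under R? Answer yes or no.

Reduce t₁ = k(pair(pair(c, c), c), k(pair(pair(pair(p(c), p(b)), c), c), k(pair(pair(p(c), c), e), c))):
1. k(pair(pair(c, c), c), k(pair(pair(pair(p(c), p(b)), c), c), k(pair(pair(p(c), c), e), c)))  →  k(pair(pair(c, c), c), k(pair(pair(pair(p(c), p(b)), c), c), c))   [R7 at 2.2]
2. k(pair(pair(c, c), c), k(pair(pair(pair(p(c), p(b)), c), c), c))  →  k(pair(pair(c, c), c), c)   [R7 at 2]
3. k(pair(pair(c, c), c), c)  →  c   [R7 at ε]

Reduce t₂ = k(pair(pair(p(pair(c, b)), c), b), k(pair(pair(e, k(pair(pair(e, c), b), c)), pair(m(b, p(p(e)), pair(c, p(c))), c)), c)):
1. k(pair(pair(p(pair(c, b)), c), b), k(pair(pair(e, k(pair(pair(e, c), b), c)), pair(m(b, p(p(e)), pair(c, p(c))), c)), c))  →  k(pair(pair(p(pair(c, b)), c), b), k(pair(pair(e, c), pair(m(b, p(p(e)), pair(c, p(c))), c)), c))   [R7 at 2.1.1.2]
2. k(pair(pair(p(pair(c, b)), c), b), k(pair(pair(e, c), pair(m(b, p(p(e)), pair(c, p(c))), c)), c))  →  k(pair(pair(p(pair(c, b)), c), b), c)   [R7 at 2]
3. k(pair(pair(p(pair(c, b)), c), b), c)  →  c   [R7 at ε]

yes — NF(t₁) = c, NF(t₂) = c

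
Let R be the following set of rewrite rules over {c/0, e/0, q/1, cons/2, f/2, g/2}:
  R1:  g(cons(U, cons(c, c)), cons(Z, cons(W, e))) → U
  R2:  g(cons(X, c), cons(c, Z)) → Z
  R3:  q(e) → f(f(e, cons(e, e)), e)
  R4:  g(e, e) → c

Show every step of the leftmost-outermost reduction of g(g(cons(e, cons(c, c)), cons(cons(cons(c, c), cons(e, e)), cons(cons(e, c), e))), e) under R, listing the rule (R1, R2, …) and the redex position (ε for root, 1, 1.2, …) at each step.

c

1. g(g(cons(e, cons(c, c)), cons(cons(cons(c, c), cons(e, e)), cons(cons(e, c), e))), e)  →  g(e, e)   [R1 at 1]
2. g(e, e)  →  c   [R4 at ε]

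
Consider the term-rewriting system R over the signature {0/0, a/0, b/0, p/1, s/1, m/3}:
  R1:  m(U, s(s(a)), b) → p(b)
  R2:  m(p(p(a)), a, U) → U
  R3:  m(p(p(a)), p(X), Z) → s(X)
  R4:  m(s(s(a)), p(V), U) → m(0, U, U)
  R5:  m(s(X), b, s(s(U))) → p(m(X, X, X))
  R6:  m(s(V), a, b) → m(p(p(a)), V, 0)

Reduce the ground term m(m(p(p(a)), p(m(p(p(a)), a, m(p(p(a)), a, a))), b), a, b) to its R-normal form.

1. m(m(p(p(a)), p(m(p(p(a)), a, m(p(p(a)), a, a))), b), a, b)  →  m(s(m(p(p(a)), a, m(p(p(a)), a, a))), a, b)   [R3 at 1]
2. m(s(m(p(p(a)), a, m(p(p(a)), a, a))), a, b)  →  m(p(p(a)), m(p(p(a)), a, m(p(p(a)), a, a)), 0)   [R6 at ε]
3. m(p(p(a)), m(p(p(a)), a, m(p(p(a)), a, a)), 0)  →  m(p(p(a)), m(p(p(a)), a, a), 0)   [R2 at 2]
4. m(p(p(a)), m(p(p(a)), a, a), 0)  →  m(p(p(a)), a, 0)   [R2 at 2]
5. m(p(p(a)), a, 0)  →  0   [R2 at ε]

0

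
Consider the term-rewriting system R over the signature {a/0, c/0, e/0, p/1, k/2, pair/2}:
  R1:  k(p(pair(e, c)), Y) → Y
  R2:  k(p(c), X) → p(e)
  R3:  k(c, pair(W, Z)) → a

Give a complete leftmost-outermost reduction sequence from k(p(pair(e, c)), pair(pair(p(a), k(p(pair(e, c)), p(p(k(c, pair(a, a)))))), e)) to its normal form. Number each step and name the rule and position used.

pair(pair(p(a), p(p(a))), e)

1. k(p(pair(e, c)), pair(pair(p(a), k(p(pair(e, c)), p(p(k(c, pair(a, a)))))), e))  →  pair(pair(p(a), k(p(pair(e, c)), p(p(k(c, pair(a, a)))))), e)   [R1 at ε]
2. pair(pair(p(a), k(p(pair(e, c)), p(p(k(c, pair(a, a)))))), e)  →  pair(pair(p(a), p(p(k(c, pair(a, a))))), e)   [R1 at 1.2]
3. pair(pair(p(a), p(p(k(c, pair(a, a))))), e)  →  pair(pair(p(a), p(p(a))), e)   [R3 at 1.2.1.1]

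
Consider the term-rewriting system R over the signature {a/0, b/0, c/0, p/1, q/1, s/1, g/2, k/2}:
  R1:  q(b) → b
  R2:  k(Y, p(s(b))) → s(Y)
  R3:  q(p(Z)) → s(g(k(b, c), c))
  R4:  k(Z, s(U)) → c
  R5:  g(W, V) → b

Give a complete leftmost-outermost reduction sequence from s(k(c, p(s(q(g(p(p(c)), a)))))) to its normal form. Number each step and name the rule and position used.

1. s(k(c, p(s(q(g(p(p(c)), a))))))  →  s(k(c, p(s(q(b)))))   [R5 at 1.2.1.1.1]
2. s(k(c, p(s(q(b)))))  →  s(k(c, p(s(b))))   [R1 at 1.2.1.1]
3. s(k(c, p(s(b))))  →  s(s(c))   [R2 at 1]

s(s(c))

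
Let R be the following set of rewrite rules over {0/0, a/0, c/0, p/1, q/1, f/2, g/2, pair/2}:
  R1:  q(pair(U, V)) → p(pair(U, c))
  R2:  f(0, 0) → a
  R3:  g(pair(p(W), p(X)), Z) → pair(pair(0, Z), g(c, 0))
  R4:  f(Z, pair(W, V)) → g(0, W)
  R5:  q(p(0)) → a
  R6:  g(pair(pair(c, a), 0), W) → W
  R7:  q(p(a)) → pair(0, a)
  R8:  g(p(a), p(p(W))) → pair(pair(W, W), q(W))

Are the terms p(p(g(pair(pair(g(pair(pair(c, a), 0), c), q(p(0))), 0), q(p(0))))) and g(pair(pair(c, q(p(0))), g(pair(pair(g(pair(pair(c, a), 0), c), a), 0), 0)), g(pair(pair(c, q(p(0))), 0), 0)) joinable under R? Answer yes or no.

Reduce t₁ = p(p(g(pair(pair(g(pair(pair(c, a), 0), c), q(p(0))), 0), q(p(0))))):
1. p(p(g(pair(pair(g(pair(pair(c, a), 0), c), q(p(0))), 0), q(p(0)))))  →  p(p(g(pair(pair(c, q(p(0))), 0), q(p(0)))))   [R6 at 1.1.1.1.1]
2. p(p(g(pair(pair(c, q(p(0))), 0), q(p(0)))))  →  p(p(g(pair(pair(c, a), 0), q(p(0)))))   [R5 at 1.1.1.1.2]
3. p(p(g(pair(pair(c, a), 0), q(p(0)))))  →  p(p(q(p(0))))   [R6 at 1.1]
4. p(p(q(p(0))))  →  p(p(a))   [R5 at 1.1]

Reduce t₂ = g(pair(pair(c, q(p(0))), g(pair(pair(g(pair(pair(c, a), 0), c), a), 0), 0)), g(pair(pair(c, q(p(0))), 0), 0)):
1. g(pair(pair(c, q(p(0))), g(pair(pair(g(pair(pair(c, a), 0), c), a), 0), 0)), g(pair(pair(c, q(p(0))), 0), 0))  →  g(pair(pair(c, a), g(pair(pair(g(pair(pair(c, a), 0), c), a), 0), 0)), g(pair(pair(c, q(p(0))), 0), 0))   [R5 at 1.1.2]
2. g(pair(pair(c, a), g(pair(pair(g(pair(pair(c, a), 0), c), a), 0), 0)), g(pair(pair(c, q(p(0))), 0), 0))  →  g(pair(pair(c, a), g(pair(pair(c, a), 0), 0)), g(pair(pair(c, q(p(0))), 0), 0))   [R6 at 1.2.1.1.1]
3. g(pair(pair(c, a), g(pair(pair(c, a), 0), 0)), g(pair(pair(c, q(p(0))), 0), 0))  →  g(pair(pair(c, a), 0), g(pair(pair(c, q(p(0))), 0), 0))   [R6 at 1.2]
4. g(pair(pair(c, a), 0), g(pair(pair(c, q(p(0))), 0), 0))  →  g(pair(pair(c, q(p(0))), 0), 0)   [R6 at ε]
5. g(pair(pair(c, q(p(0))), 0), 0)  →  g(pair(pair(c, a), 0), 0)   [R5 at 1.1.2]
6. g(pair(pair(c, a), 0), 0)  →  0   [R6 at ε]

no — NF(t₁) = p(p(a)), NF(t₂) = 0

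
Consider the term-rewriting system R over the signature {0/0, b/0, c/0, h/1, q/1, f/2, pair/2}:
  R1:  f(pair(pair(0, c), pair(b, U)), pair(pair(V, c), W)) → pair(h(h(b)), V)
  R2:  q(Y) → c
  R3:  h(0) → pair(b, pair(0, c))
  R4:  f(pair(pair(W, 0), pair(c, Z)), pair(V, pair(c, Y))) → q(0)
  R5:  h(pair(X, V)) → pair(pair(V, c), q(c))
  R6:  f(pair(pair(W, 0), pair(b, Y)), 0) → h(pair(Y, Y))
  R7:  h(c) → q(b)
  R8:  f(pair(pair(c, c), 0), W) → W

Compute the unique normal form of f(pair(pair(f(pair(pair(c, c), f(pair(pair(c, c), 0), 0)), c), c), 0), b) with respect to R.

1. f(pair(pair(f(pair(pair(c, c), f(pair(pair(c, c), 0), 0)), c), c), 0), b)  →  f(pair(pair(f(pair(pair(c, c), 0), c), c), 0), b)   [R8 at 1.1.1.1.2]
2. f(pair(pair(f(pair(pair(c, c), 0), c), c), 0), b)  →  f(pair(pair(c, c), 0), b)   [R8 at 1.1.1]
3. f(pair(pair(c, c), 0), b)  →  b   [R8 at ε]

b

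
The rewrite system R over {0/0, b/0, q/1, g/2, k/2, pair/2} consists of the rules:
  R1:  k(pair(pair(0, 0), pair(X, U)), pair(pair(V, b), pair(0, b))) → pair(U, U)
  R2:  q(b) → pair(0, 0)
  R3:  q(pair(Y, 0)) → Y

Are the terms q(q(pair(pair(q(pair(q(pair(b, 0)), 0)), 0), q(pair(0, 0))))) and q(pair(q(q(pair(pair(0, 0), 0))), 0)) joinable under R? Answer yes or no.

no — NF(t₁) = b, NF(t₂) = 0

Reduce t₁ = q(q(pair(pair(q(pair(q(pair(b, 0)), 0)), 0), q(pair(0, 0))))):
1. q(q(pair(pair(q(pair(q(pair(b, 0)), 0)), 0), q(pair(0, 0)))))  →  q(q(pair(pair(q(pair(b, 0)), 0), q(pair(0, 0)))))   [R3 at 1.1.1.1]
2. q(q(pair(pair(q(pair(b, 0)), 0), q(pair(0, 0)))))  →  q(q(pair(pair(b, 0), q(pair(0, 0)))))   [R3 at 1.1.1.1]
3. q(q(pair(pair(b, 0), q(pair(0, 0)))))  →  q(q(pair(pair(b, 0), 0)))   [R3 at 1.1.2]
4. q(q(pair(pair(b, 0), 0)))  →  q(pair(b, 0))   [R3 at 1]
5. q(pair(b, 0))  →  b   [R3 at ε]

Reduce t₂ = q(pair(q(q(pair(pair(0, 0), 0))), 0)):
1. q(pair(q(q(pair(pair(0, 0), 0))), 0))  →  q(q(pair(pair(0, 0), 0)))   [R3 at ε]
2. q(q(pair(pair(0, 0), 0)))  →  q(pair(0, 0))   [R3 at 1]
3. q(pair(0, 0))  →  0   [R3 at ε]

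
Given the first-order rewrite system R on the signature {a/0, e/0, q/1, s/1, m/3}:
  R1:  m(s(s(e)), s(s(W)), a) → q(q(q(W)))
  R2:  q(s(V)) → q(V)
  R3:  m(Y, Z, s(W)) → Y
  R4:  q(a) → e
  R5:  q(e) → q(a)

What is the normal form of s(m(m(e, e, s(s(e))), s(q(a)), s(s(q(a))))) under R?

1. s(m(m(e, e, s(s(e))), s(q(a)), s(s(q(a)))))  →  s(m(e, e, s(s(e))))   [R3 at 1]
2. s(m(e, e, s(s(e))))  →  s(e)   [R3 at 1]

s(e)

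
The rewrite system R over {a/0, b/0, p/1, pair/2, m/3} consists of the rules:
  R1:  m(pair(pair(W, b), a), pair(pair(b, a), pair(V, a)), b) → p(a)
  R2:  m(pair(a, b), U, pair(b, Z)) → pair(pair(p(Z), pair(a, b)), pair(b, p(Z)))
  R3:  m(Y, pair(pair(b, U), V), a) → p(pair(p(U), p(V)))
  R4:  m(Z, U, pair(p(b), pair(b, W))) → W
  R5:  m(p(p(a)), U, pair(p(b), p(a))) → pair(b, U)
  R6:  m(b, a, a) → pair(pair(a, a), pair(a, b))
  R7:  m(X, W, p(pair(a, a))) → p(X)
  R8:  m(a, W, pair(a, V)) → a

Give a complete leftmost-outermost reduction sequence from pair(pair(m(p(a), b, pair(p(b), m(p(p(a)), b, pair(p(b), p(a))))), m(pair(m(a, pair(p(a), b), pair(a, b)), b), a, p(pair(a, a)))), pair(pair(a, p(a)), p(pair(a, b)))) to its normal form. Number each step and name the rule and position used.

1. pair(pair(m(p(a), b, pair(p(b), m(p(p(a)), b, pair(p(b), p(a))))), m(pair(m(a, pair(p(a), b), pair(a, b)), b), a, p(pair(a, a)))), pair(pair(a, p(a)), p(pair(a, b))))  →  pair(pair(m(p(a), b, pair(p(b), pair(b, b))), m(pair(m(a, pair(p(a), b), pair(a, b)), b), a, p(pair(a, a)))), pair(pair(a, p(a)), p(pair(a, b))))   [R5 at 1.1.3.2]
2. pair(pair(m(p(a), b, pair(p(b), pair(b, b))), m(pair(m(a, pair(p(a), b), pair(a, b)), b), a, p(pair(a, a)))), pair(pair(a, p(a)), p(pair(a, b))))  →  pair(pair(b, m(pair(m(a, pair(p(a), b), pair(a, b)), b), a, p(pair(a, a)))), pair(pair(a, p(a)), p(pair(a, b))))   [R4 at 1.1]
3. pair(pair(b, m(pair(m(a, pair(p(a), b), pair(a, b)), b), a, p(pair(a, a)))), pair(pair(a, p(a)), p(pair(a, b))))  →  pair(pair(b, p(pair(m(a, pair(p(a), b), pair(a, b)), b))), pair(pair(a, p(a)), p(pair(a, b))))   [R7 at 1.2]
4. pair(pair(b, p(pair(m(a, pair(p(a), b), pair(a, b)), b))), pair(pair(a, p(a)), p(pair(a, b))))  →  pair(pair(b, p(pair(a, b))), pair(pair(a, p(a)), p(pair(a, b))))   [R8 at 1.2.1.1]

pair(pair(b, p(pair(a, b))), pair(pair(a, p(a)), p(pair(a, b))))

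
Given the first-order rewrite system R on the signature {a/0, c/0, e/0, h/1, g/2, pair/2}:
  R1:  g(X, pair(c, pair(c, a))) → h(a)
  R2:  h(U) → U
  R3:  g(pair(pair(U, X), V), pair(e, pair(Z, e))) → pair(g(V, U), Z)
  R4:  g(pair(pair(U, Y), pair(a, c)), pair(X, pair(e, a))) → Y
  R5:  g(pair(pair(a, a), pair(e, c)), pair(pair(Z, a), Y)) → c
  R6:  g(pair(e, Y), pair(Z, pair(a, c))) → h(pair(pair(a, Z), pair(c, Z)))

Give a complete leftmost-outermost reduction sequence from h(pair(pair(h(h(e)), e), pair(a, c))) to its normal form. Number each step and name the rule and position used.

pair(pair(e, e), pair(a, c))

1. h(pair(pair(h(h(e)), e), pair(a, c)))  →  pair(pair(h(h(e)), e), pair(a, c))   [R2 at ε]
2. pair(pair(h(h(e)), e), pair(a, c))  →  pair(pair(h(e), e), pair(a, c))   [R2 at 1.1]
3. pair(pair(h(e), e), pair(a, c))  →  pair(pair(e, e), pair(a, c))   [R2 at 1.1]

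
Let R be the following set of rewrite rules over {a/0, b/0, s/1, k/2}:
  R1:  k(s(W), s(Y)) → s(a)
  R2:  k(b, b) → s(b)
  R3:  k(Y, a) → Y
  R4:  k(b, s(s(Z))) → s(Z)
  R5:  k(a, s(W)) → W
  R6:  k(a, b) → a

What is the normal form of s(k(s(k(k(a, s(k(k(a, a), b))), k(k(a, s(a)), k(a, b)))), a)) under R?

1. s(k(s(k(k(a, s(k(k(a, a), b))), k(k(a, s(a)), k(a, b)))), a))  →  s(s(k(k(a, s(k(k(a, a), b))), k(k(a, s(a)), k(a, b)))))   [R3 at 1]
2. s(s(k(k(a, s(k(k(a, a), b))), k(k(a, s(a)), k(a, b)))))  →  s(s(k(k(k(a, a), b), k(k(a, s(a)), k(a, b)))))   [R5 at 1.1.1]
3. s(s(k(k(k(a, a), b), k(k(a, s(a)), k(a, b)))))  →  s(s(k(k(a, b), k(k(a, s(a)), k(a, b)))))   [R3 at 1.1.1.1]
4. s(s(k(k(a, b), k(k(a, s(a)), k(a, b)))))  →  s(s(k(a, k(k(a, s(a)), k(a, b)))))   [R6 at 1.1.1]
5. s(s(k(a, k(k(a, s(a)), k(a, b)))))  →  s(s(k(a, k(a, k(a, b)))))   [R5 at 1.1.2.1]
6. s(s(k(a, k(a, k(a, b)))))  →  s(s(k(a, k(a, a))))   [R6 at 1.1.2.2]
7. s(s(k(a, k(a, a))))  →  s(s(k(a, a)))   [R3 at 1.1.2]
8. s(s(k(a, a)))  →  s(s(a))   [R3 at 1.1]

s(s(a))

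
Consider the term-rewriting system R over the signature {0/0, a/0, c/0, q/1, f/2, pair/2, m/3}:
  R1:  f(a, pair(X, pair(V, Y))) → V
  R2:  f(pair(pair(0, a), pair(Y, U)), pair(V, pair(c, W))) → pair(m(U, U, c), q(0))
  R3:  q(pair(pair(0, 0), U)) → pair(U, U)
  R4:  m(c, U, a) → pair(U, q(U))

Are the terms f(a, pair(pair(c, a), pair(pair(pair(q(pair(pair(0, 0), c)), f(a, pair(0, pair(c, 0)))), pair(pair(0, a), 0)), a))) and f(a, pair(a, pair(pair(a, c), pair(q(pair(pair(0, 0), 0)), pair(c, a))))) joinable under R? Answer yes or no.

no — NF(t₁) = pair(pair(pair(c, c), c), pair(pair(0, a), 0)), NF(t₂) = pair(a, c)

Reduce t₁ = f(a, pair(pair(c, a), pair(pair(pair(q(pair(pair(0, 0), c)), f(a, pair(0, pair(c, 0)))), pair(pair(0, a), 0)), a))):
1. f(a, pair(pair(c, a), pair(pair(pair(q(pair(pair(0, 0), c)), f(a, pair(0, pair(c, 0)))), pair(pair(0, a), 0)), a)))  →  pair(pair(q(pair(pair(0, 0), c)), f(a, pair(0, pair(c, 0)))), pair(pair(0, a), 0))   [R1 at ε]
2. pair(pair(q(pair(pair(0, 0), c)), f(a, pair(0, pair(c, 0)))), pair(pair(0, a), 0))  →  pair(pair(pair(c, c), f(a, pair(0, pair(c, 0)))), pair(pair(0, a), 0))   [R3 at 1.1]
3. pair(pair(pair(c, c), f(a, pair(0, pair(c, 0)))), pair(pair(0, a), 0))  →  pair(pair(pair(c, c), c), pair(pair(0, a), 0))   [R1 at 1.2]

Reduce t₂ = f(a, pair(a, pair(pair(a, c), pair(q(pair(pair(0, 0), 0)), pair(c, a))))):
1. f(a, pair(a, pair(pair(a, c), pair(q(pair(pair(0, 0), 0)), pair(c, a)))))  →  pair(a, c)   [R1 at ε]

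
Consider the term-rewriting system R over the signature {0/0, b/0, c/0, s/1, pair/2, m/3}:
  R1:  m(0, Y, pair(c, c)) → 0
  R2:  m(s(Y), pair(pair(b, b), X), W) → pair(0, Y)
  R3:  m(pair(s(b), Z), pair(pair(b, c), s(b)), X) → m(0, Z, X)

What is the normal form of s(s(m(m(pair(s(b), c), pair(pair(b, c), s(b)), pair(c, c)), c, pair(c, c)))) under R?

1. s(s(m(m(pair(s(b), c), pair(pair(b, c), s(b)), pair(c, c)), c, pair(c, c))))  →  s(s(m(m(0, c, pair(c, c)), c, pair(c, c))))   [R3 at 1.1.1]
2. s(s(m(m(0, c, pair(c, c)), c, pair(c, c))))  →  s(s(m(0, c, pair(c, c))))   [R1 at 1.1.1]
3. s(s(m(0, c, pair(c, c))))  →  s(s(0))   [R1 at 1.1]

s(s(0))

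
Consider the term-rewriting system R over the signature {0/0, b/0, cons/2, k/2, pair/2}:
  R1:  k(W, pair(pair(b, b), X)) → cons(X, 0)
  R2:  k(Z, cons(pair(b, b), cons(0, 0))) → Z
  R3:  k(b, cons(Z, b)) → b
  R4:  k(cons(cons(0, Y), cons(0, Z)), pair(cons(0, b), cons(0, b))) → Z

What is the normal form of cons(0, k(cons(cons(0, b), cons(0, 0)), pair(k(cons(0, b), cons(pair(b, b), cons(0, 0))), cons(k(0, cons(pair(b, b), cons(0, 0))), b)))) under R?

cons(0, 0)

1. cons(0, k(cons(cons(0, b), cons(0, 0)), pair(k(cons(0, b), cons(pair(b, b), cons(0, 0))), cons(k(0, cons(pair(b, b), cons(0, 0))), b))))  →  cons(0, k(cons(cons(0, b), cons(0, 0)), pair(cons(0, b), cons(k(0, cons(pair(b, b), cons(0, 0))), b))))   [R2 at 2.2.1]
2. cons(0, k(cons(cons(0, b), cons(0, 0)), pair(cons(0, b), cons(k(0, cons(pair(b, b), cons(0, 0))), b))))  →  cons(0, k(cons(cons(0, b), cons(0, 0)), pair(cons(0, b), cons(0, b))))   [R2 at 2.2.2.1]
3. cons(0, k(cons(cons(0, b), cons(0, 0)), pair(cons(0, b), cons(0, b))))  →  cons(0, 0)   [R4 at 2]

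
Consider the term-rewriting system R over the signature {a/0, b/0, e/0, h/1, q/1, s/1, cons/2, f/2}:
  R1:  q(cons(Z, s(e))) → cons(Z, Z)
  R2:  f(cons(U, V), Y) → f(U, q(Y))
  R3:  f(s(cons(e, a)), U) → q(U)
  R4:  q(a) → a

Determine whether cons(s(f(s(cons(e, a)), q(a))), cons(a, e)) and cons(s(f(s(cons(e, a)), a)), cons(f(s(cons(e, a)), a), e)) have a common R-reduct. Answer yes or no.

Reduce t₁ = cons(s(f(s(cons(e, a)), q(a))), cons(a, e)):
1. cons(s(f(s(cons(e, a)), q(a))), cons(a, e))  →  cons(s(q(q(a))), cons(a, e))   [R3 at 1.1]
2. cons(s(q(q(a))), cons(a, e))  →  cons(s(q(a)), cons(a, e))   [R4 at 1.1.1]
3. cons(s(q(a)), cons(a, e))  →  cons(s(a), cons(a, e))   [R4 at 1.1]

Reduce t₂ = cons(s(f(s(cons(e, a)), a)), cons(f(s(cons(e, a)), a), e)):
1. cons(s(f(s(cons(e, a)), a)), cons(f(s(cons(e, a)), a), e))  →  cons(s(q(a)), cons(f(s(cons(e, a)), a), e))   [R3 at 1.1]
2. cons(s(q(a)), cons(f(s(cons(e, a)), a), e))  →  cons(s(a), cons(f(s(cons(e, a)), a), e))   [R4 at 1.1]
3. cons(s(a), cons(f(s(cons(e, a)), a), e))  →  cons(s(a), cons(q(a), e))   [R3 at 2.1]
4. cons(s(a), cons(q(a), e))  →  cons(s(a), cons(a, e))   [R4 at 2.1]

yes — NF(t₁) = cons(s(a), cons(a, e)), NF(t₂) = cons(s(a), cons(a, e))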